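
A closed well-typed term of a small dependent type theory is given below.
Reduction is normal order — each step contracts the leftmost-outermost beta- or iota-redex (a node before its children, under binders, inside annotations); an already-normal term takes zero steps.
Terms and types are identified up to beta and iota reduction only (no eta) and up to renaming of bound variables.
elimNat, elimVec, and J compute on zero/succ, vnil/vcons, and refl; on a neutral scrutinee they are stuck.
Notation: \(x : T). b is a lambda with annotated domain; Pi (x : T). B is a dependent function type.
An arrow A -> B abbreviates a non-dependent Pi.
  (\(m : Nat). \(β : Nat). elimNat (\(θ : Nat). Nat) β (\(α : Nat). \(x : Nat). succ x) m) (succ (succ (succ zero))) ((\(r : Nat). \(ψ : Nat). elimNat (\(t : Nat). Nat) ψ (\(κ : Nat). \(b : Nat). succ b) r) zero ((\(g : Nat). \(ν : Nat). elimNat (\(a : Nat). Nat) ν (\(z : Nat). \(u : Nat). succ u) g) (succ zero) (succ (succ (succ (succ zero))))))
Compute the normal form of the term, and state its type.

reduced normal form:
  succ (succ (succ (succ (succ (succ (succ (succ zero)))))))
the term's type:
  Nat


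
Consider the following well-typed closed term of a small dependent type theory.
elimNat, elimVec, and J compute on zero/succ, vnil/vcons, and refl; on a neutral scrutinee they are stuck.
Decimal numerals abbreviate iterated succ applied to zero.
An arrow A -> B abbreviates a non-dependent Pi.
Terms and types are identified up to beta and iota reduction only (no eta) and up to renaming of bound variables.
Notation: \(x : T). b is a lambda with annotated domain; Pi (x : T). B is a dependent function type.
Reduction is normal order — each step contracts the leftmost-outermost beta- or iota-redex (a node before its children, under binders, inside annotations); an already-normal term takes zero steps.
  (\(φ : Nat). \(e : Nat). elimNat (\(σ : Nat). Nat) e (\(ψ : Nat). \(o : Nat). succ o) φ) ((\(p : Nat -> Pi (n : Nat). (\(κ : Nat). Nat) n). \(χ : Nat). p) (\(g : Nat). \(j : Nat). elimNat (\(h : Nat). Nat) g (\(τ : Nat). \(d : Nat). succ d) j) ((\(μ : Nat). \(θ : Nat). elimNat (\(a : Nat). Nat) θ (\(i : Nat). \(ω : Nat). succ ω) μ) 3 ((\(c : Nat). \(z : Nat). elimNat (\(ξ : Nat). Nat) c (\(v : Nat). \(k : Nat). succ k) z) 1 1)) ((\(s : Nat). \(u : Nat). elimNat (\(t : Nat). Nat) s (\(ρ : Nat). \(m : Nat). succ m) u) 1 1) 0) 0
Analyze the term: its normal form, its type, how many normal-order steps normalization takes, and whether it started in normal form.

resulting normal form:
  2
inferred type:
  Nat
normal-order step count: 20
term was already normal: no
first contracted redex: a beta-redex


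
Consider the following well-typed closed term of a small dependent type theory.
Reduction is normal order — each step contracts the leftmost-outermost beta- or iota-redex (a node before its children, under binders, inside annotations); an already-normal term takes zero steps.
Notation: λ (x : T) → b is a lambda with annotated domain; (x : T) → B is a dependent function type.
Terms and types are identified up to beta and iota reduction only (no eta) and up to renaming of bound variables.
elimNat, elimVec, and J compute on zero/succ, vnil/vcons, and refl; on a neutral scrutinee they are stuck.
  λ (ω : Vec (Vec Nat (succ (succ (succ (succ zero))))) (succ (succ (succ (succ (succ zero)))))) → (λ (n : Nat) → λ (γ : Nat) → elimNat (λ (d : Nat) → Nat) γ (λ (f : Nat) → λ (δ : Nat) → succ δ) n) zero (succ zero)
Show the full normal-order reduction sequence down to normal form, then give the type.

normal-order reduction sequence:
  λ (ω : Vec (Vec Nat (succ (succ (succ (succ zero))))) (succ (succ (succ (succ (succ zero)))))) → (λ (n : Nat) → λ (γ : Nat) → elimNat (λ (d : Nat) → Nat) γ (λ (f : Nat) → λ (δ : Nat) → succ δ) n) zero (succ zero)
  ~> λ (ω : Vec (Vec Nat (succ (succ (succ (succ zero))))) (succ (succ (succ (succ (succ zero)))))) → (λ (n : Nat) → elimNat (λ (γ : Nat) → Nat) n (λ (d : Nat) → λ (f : Nat) → succ f) zero) (succ zero)
  ~> λ (ω : Vec (Vec Nat (succ (succ (succ (succ zero))))) (succ (succ (succ (succ (succ zero)))))) → elimNat (λ (n : Nat) → Nat) (succ zero) (λ (γ : Nat) → λ (d : Nat) → succ d) zero
  ~> λ (ω : Vec (Vec Nat (succ (succ (succ (succ zero))))) (succ (succ (succ (succ (succ zero)))))) → succ zero
inferred type:
  (ω : Vec (Vec Nat (succ (succ (succ (succ zero))))) (succ (succ (succ (succ (succ zero)))))) → Nat


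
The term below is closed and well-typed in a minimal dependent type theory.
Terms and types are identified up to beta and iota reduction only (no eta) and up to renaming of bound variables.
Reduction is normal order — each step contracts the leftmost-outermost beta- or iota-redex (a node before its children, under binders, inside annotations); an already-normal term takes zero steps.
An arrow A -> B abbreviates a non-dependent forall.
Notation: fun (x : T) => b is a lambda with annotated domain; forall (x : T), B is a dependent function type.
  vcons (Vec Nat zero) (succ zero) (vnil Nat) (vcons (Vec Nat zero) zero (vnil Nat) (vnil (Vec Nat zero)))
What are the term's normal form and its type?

resulting normal form:
  vcons (Vec Nat zero) (succ zero) (vnil Nat) (vcons (Vec Nat zero) zero (vnil Nat) (vnil (Vec Nat zero)))
inferred type:
  Vec (Vec Nat zero) (succ (succ zero))


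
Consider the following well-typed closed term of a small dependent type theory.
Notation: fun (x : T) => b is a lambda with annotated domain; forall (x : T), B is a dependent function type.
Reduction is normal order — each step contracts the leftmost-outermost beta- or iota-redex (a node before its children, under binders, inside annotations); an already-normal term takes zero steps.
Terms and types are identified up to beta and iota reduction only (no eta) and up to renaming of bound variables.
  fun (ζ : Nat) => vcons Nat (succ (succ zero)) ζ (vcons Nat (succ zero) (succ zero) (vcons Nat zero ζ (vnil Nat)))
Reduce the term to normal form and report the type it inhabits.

resulting normal form:
  fun (ζ : Nat) => vcons Nat (succ (succ zero)) ζ (vcons Nat (succ zero) (succ zero) (vcons Nat zero ζ (vnil Nat)))
type:
  forall (ζ : Nat), Vec Nat (succ (succ (succ zero)))
observation: the term is already in normal form.


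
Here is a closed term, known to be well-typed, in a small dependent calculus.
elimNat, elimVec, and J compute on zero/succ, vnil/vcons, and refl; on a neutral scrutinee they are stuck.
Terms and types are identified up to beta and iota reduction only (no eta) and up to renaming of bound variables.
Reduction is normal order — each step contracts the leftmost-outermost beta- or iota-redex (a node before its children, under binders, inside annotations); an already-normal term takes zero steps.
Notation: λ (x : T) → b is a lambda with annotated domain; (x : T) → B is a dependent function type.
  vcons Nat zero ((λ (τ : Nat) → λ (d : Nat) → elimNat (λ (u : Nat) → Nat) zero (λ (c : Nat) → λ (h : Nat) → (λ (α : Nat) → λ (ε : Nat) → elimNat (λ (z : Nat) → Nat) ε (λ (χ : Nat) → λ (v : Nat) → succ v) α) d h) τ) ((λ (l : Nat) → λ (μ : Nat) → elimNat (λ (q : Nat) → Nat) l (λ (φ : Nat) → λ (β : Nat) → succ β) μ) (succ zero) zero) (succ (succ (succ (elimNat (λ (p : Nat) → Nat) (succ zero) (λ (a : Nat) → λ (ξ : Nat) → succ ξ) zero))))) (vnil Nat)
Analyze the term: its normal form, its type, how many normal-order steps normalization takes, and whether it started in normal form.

resulting normal form:
  vcons Nat zero (succ (succ (succ (succ zero)))) (vnil Nat)
inferred type:
  Vec Nat (succ zero)
reduction steps (normal order): 25
term was already normal: no
first redex: a beta-redex


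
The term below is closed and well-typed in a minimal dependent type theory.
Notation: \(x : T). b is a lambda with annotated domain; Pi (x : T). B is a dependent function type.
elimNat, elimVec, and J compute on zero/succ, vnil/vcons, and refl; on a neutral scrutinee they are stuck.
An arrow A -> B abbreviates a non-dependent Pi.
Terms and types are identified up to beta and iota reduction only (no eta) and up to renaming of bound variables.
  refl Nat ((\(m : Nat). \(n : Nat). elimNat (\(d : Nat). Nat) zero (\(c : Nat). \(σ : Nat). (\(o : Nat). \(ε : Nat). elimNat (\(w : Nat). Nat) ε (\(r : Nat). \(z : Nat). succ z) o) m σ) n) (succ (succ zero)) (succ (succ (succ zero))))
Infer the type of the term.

inferred type:
  Eq Nat (succ (succ (succ (succ (succ (succ zero)))))) (succ (succ (succ (succ (succ (succ zero))))))


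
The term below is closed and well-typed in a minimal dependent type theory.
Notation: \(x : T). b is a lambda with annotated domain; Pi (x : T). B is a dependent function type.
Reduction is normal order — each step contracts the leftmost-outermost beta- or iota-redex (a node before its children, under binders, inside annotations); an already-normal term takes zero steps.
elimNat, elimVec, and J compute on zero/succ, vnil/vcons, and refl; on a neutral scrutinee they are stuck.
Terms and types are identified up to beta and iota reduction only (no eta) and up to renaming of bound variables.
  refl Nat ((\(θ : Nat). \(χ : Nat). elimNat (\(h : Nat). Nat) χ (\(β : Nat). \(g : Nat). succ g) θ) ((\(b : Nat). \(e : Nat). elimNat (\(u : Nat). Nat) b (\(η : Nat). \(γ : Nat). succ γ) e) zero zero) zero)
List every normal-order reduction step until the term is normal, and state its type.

normal-order reduction:
  refl Nat ((\(θ : Nat). \(χ : Nat). elimNat (\(h : Nat). Nat) χ (\(β : Nat). \(g : Nat). succ g) θ) ((\(b : Nat). \(e : Nat). elimNat (\(u : Nat). Nat) b (\(η : Nat). \(γ : Nat). succ γ) e) zero zero) zero)
  ~> refl Nat ((\(θ : Nat). elimNat (\(χ : Nat). Nat) θ (\(h : Nat). \(β : Nat). succ β) ((\(g : Nat). \(b : Nat). elimNat (\(e : Nat). Nat) g (\(u : Nat). \(η : Nat). succ η) b) zero zero)) zero)
  ~> refl Nat (elimNat (\(θ : Nat). Nat) zero (\(χ : Nat). \(h : Nat). succ h) ((\(β : Nat). \(g : Nat). elimNat (\(b : Nat). Nat) β (\(e : Nat). \(u : Nat). succ u) g) zero zero))
  ~> refl Nat (elimNat (\(θ : Nat). Nat) zero (\(χ : Nat). \(h : Nat). succ h) ((\(β : Nat). elimNat (\(g : Nat). Nat) zero (\(b : Nat). \(e : Nat). succ e) β) zero))
  ~> refl Nat (elimNat (\(θ : Nat). Nat) zero (\(χ : Nat). \(h : Nat). succ h) (elimNat (\(β : Nat). Nat) zero (\(g : Nat). \(b : Nat). succ b) zero))
  ~> refl Nat (elimNat (\(θ : Nat). Nat) zero (\(χ : Nat). \(h : Nat). succ h) zero)
  ~> refl Nat zero
type:
  Eq Nat zero zero


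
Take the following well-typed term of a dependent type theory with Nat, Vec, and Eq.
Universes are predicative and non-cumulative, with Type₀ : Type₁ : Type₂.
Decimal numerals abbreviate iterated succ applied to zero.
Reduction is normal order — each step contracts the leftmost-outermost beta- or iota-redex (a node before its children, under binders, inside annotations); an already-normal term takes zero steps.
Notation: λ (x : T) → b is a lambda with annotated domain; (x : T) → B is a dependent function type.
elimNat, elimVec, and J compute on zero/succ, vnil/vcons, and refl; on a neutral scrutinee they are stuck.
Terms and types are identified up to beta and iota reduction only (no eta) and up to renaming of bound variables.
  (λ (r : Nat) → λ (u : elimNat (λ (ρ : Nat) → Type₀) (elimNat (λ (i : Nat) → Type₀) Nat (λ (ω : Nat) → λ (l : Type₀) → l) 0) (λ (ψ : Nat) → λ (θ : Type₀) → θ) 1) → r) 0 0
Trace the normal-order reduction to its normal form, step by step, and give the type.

normal-order reduction sequence:
  (λ (r : Nat) → λ (u : elimNat (λ (ρ : Nat) → Type₀) (elimNat (λ (i : Nat) → Type₀) Nat (λ (ω : Nat) → λ (l : Type₀) → l) 0) (λ (ψ : Nat) → λ (θ : Type₀) → θ) 1) → r) 0 0
  ~> (λ (r : elimNat (λ (u : Nat) → Type₀) (elimNat (λ (ρ : Nat) → Type₀) Nat (λ (i : Nat) → λ (ω : Type₀) → ω) 0) (λ (l : Nat) → λ (ψ : Type₀) → ψ) 1) → 0) 0
  ~> 0
type:
  Nat


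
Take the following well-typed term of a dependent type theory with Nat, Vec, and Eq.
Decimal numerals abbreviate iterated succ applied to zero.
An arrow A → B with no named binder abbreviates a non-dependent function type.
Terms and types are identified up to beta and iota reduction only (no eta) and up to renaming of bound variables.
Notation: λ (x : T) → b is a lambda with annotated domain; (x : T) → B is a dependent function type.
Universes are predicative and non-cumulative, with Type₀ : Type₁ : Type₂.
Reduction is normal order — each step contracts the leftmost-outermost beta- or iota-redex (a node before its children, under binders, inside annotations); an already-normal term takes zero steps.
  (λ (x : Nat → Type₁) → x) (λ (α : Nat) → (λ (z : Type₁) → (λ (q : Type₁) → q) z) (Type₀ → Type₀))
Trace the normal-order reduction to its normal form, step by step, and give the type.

normal-order reduction:
  (λ (x : Nat → Type₁) → x) (λ (α : Nat) → (λ (z : Type₁) → (λ (q : Type₁) → q) z) (Type₀ → Type₀))
  ~> λ (x : Nat) → (λ (α : Type₁) → (λ (z : Type₁) → z) α) (Type₀ → Type₀)
  ~> λ (x : Nat) → (λ (α : Type₁) → α) (Type₀ → Type₀)
  ~> λ (x : Nat) → Type₀ → Type₀
inferred type:
  Nat → Type₁


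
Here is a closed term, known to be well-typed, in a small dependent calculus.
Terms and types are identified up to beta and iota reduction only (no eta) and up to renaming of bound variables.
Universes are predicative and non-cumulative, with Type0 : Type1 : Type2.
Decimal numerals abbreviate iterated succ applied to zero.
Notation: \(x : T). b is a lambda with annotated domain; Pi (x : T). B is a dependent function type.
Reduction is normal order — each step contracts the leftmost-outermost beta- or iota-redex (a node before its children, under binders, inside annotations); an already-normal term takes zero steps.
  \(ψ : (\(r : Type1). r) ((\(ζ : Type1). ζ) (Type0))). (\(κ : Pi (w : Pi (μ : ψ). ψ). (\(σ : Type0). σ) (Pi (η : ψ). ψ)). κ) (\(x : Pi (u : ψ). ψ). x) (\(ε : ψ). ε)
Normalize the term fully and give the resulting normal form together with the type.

reduced normal form:
  \(ψ : Type0). \(r : ψ). r
the term's type:
  Pi (ψ : Type0). Pi (r : ψ). ψ
observation: 4 normal-order steps separate the term from its normal form.


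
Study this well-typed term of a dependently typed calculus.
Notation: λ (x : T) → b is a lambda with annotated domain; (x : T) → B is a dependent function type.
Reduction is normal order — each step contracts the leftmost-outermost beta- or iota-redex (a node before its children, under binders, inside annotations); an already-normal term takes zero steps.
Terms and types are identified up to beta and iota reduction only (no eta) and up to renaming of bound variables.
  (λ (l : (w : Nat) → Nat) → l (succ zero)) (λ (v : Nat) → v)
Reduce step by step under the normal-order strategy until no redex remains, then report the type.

normal-order reduction:
  (λ (l : (w : Nat) → Nat) → l (succ zero)) (λ (v : Nat) → v)
  ~> (λ (l : Nat) → l) (succ zero)
  ~> succ zero
the term's type:
  Nat


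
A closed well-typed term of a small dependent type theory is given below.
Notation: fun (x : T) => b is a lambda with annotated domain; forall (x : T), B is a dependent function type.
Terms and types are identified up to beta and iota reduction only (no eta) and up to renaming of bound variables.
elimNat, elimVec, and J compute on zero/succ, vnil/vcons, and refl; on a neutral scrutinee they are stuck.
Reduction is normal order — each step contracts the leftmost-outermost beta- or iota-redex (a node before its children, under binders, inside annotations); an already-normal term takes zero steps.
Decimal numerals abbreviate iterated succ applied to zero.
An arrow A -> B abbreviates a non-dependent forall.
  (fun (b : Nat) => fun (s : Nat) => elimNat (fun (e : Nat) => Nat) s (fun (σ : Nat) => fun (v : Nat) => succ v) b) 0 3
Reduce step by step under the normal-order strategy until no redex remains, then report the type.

reduction (normal order):
  (fun (b : Nat) => fun (s : Nat) => elimNat (fun (e : Nat) => Nat) s (fun (σ : Nat) => fun (v : Nat) => succ v) b) 0 3
  ~> (fun (b : Nat) => elimNat (fun (s : Nat) => Nat) b (fun (e : Nat) => fun (σ : Nat) => succ σ) 0) 3
  ~> elimNat (fun (b : Nat) => Nat) 3 (fun (s : Nat) => fun (e : Nat) => succ e) 0
  ~> 3
type:
  Nat


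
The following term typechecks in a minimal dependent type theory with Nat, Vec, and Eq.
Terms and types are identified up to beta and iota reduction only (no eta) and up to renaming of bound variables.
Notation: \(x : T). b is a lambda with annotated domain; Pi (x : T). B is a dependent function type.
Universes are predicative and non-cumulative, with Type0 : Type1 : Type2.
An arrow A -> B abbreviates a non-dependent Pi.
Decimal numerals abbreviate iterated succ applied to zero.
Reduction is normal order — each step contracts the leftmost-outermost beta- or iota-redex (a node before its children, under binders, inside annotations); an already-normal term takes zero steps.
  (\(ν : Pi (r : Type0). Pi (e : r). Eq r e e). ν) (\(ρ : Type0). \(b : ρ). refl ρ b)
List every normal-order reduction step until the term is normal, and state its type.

normal-order reduction sequence:
  (\(ν : Pi (r : Type0). Pi (e : r). Eq r e e). ν) (\(ρ : Type0). \(b : ρ). refl ρ b)
  ~> \(ν : Type0). \(r : ν). refl ν r
type:
  Pi (ν : Type0). Pi (r : ν). Eq ν r r


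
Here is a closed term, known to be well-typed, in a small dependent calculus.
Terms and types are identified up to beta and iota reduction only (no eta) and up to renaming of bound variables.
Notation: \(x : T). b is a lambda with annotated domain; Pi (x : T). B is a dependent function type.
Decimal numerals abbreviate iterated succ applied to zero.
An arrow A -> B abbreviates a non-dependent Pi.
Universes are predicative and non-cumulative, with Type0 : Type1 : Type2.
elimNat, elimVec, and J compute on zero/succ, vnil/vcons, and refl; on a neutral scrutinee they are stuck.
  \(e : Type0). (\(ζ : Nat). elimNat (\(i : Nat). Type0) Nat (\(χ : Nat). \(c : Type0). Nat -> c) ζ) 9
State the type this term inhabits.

inferred type:
  Type0 -> Type0


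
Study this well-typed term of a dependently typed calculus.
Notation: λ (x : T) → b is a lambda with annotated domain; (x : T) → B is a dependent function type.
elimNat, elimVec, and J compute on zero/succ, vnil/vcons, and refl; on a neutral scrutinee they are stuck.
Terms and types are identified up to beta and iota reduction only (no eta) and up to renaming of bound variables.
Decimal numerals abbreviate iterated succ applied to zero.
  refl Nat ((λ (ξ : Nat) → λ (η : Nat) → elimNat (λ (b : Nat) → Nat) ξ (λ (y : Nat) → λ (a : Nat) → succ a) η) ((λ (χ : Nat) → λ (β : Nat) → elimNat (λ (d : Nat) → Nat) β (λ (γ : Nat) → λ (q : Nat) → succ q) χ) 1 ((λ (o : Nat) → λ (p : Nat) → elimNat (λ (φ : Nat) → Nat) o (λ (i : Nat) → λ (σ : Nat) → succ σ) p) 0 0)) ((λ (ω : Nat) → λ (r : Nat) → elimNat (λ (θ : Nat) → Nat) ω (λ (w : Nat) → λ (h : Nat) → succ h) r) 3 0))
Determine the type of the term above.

type:
  Eq Nat 4 4


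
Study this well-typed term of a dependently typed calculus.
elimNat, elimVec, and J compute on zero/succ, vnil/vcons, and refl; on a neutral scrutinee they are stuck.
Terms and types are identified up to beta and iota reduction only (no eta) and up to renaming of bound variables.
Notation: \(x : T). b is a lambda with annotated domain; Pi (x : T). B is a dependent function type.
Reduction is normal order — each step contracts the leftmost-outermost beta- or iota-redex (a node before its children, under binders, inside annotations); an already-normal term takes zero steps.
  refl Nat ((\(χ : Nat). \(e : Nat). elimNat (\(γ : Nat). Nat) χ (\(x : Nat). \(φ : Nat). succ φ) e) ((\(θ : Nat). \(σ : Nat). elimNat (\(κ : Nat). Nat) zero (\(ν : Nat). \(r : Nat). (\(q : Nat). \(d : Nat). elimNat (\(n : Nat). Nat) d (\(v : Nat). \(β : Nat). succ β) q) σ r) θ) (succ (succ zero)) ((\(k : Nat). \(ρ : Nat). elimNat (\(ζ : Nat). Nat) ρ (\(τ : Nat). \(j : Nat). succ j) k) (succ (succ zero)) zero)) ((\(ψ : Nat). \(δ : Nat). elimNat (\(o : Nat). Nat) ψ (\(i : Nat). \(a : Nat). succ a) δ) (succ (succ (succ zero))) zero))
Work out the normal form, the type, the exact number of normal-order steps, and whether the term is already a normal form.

normal form:
  refl Nat (succ (succ (succ (succ (succ (succ (succ zero)))))))
inferred type:
  Eq Nat (succ (succ (succ (succ (succ (succ (succ zero))))))) (succ (succ (succ (succ (succ (succ (succ zero)))))))
normal-order step count: 60
term was already normal: no
first redex: a beta-redex


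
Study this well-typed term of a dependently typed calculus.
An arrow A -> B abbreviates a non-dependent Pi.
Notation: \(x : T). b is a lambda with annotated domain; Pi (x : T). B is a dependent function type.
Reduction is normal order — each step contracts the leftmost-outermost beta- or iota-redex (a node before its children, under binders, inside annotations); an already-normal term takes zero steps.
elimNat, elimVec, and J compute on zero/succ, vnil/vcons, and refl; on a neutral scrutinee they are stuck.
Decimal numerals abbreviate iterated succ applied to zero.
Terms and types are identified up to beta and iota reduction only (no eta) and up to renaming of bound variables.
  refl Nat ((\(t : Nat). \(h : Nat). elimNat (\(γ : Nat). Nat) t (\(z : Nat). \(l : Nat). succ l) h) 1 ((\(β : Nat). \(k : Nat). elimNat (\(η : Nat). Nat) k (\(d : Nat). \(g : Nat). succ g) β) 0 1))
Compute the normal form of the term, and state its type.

reduced normal form:
  refl Nat 2
type:
  Eq Nat 2 2
observation: normalization takes exactly 9 steps under the normal-order strategy.


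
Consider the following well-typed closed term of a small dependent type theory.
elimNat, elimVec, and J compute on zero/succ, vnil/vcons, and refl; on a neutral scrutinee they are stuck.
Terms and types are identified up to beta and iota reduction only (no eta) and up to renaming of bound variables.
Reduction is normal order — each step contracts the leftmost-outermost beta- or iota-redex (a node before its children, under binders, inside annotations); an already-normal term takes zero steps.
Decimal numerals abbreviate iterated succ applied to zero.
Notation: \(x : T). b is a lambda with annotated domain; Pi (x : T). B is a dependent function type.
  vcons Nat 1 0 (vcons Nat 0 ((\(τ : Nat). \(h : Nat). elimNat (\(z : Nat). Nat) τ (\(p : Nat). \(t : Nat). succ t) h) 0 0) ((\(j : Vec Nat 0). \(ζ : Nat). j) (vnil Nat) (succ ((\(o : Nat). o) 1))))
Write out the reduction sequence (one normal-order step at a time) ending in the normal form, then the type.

reduction (normal order):
  vcons Nat 1 0 (vcons Nat 0 ((\(τ : Nat). \(h : Nat). elimNat (\(z : Nat). Nat) τ (\(p : Nat). \(t : Nat). succ t) h) 0 0) ((\(j : Vec Nat 0). \(ζ : Nat). j) (vnil Nat) (succ ((\(o : Nat). o) 1))))
  ~> vcons Nat 1 0 (vcons Nat 0 ((\(τ : Nat). elimNat (\(h : Nat). Nat) 0 (\(z : Nat). \(p : Nat). succ p) τ) 0) ((\(t : Vec Nat 0). \(j : Nat). t) (vnil Nat) (succ ((\(ζ : Nat). ζ) 1))))
  ~> vcons Nat 1 0 (vcons Nat 0 (elimNat (\(τ : Nat). Nat) 0 (\(h : Nat). \(z : Nat). succ z) 0) ((\(p : Vec Nat 0). \(t : Nat). p) (vnil Nat) (succ ((\(j : Nat). j) 1))))
  ~> vcons Nat 1 0 (vcons Nat 0 0 ((\(τ : Vec Nat 0). \(h : Nat). τ) (vnil Nat) (succ ((\(z : Nat). z) 1))))
  ~> vcons Nat 1 0 (vcons Nat 0 0 ((\(τ : Nat). vnil Nat) (succ ((\(h : Nat). h) 1))))
  ~> vcons Nat 1 0 (vcons Nat 0 0 (vnil Nat))
type:
  Vec Nat 2


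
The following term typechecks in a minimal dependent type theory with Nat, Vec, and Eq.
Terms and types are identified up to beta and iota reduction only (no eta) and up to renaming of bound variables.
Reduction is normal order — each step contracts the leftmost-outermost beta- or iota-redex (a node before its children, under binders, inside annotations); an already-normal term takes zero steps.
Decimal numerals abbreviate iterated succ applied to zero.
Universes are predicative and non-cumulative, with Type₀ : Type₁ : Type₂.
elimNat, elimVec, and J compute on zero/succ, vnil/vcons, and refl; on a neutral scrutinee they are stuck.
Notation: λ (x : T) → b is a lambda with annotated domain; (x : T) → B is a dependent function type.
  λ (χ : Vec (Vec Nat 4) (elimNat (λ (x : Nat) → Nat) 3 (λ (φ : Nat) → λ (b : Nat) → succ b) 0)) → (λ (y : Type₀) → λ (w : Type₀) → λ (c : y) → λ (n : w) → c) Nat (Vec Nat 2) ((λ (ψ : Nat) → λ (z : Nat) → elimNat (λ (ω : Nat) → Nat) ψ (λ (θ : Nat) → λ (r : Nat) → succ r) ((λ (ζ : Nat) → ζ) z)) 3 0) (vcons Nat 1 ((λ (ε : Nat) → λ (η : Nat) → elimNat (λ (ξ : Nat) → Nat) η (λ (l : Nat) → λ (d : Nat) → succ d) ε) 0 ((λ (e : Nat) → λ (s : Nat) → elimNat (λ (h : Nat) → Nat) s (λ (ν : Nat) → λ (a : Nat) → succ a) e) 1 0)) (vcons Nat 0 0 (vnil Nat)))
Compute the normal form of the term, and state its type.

normal form:
  λ (χ : Vec (Vec Nat 4) 3) → 3
inferred type:
  (χ : Vec (Vec Nat 4) 3) → Nat
observation: the term reaches its normal form after 9 normal-order steps.


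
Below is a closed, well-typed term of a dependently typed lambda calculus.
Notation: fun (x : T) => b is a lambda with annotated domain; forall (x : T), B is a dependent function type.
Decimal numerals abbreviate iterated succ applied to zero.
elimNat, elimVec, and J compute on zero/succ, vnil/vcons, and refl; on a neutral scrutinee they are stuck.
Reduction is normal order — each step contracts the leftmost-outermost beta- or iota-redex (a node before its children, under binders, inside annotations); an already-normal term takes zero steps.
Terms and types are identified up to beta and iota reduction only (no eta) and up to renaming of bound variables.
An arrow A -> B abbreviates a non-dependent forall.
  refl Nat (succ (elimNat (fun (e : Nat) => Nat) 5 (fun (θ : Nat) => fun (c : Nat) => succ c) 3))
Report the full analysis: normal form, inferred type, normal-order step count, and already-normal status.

resulting normal form:
  refl Nat 9
the term's type:
  Eq Nat 9 9
reduction steps (normal order): 10
already normal: no
first contracted redex: an elimNat iota-redex


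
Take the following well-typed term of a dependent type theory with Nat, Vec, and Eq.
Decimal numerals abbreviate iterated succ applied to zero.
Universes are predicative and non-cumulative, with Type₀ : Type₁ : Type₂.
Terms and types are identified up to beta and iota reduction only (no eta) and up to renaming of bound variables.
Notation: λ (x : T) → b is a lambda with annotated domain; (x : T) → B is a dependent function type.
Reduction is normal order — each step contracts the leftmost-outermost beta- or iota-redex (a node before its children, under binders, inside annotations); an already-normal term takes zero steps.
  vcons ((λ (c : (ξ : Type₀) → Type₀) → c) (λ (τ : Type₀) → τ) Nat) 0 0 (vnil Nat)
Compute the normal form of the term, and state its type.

normal form:
  vcons Nat 0 0 (vnil Nat)
type:
  Vec Nat 1


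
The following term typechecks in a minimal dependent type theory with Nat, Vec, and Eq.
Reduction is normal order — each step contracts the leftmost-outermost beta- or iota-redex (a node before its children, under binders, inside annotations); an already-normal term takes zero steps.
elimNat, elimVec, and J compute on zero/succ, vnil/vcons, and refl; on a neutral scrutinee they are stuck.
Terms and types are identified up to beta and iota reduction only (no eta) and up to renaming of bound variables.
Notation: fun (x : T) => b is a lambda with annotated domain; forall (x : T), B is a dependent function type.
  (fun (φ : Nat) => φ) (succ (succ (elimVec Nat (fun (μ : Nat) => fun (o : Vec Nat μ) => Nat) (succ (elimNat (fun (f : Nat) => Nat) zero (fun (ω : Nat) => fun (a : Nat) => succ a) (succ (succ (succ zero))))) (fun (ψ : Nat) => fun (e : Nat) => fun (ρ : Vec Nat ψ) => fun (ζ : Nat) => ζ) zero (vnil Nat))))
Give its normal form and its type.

reduced normal form:
  succ (succ (succ (succ (succ (succ zero)))))
inferred type:
  Nat
observation: the first redex contracted is a beta-redex; the normal form is reached in 12 normal-order steps.


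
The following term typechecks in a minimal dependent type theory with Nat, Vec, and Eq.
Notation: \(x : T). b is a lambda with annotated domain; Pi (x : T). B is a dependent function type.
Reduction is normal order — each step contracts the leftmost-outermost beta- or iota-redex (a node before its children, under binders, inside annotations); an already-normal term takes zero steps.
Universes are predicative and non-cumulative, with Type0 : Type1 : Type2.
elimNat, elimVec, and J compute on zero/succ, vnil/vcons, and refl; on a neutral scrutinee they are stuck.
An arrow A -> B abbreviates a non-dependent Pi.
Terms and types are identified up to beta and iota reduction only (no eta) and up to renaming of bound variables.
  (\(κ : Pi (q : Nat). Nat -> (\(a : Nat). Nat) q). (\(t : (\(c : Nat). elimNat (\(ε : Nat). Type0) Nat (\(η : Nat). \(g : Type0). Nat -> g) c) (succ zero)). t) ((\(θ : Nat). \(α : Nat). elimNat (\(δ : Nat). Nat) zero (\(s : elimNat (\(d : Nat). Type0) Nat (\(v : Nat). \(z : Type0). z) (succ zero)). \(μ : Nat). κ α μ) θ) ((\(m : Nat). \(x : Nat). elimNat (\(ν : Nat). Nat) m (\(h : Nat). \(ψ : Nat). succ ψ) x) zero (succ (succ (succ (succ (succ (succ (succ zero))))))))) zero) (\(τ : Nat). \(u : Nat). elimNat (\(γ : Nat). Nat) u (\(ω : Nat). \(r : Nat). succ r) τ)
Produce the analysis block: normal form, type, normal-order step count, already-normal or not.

normal form:
  zero
inferred type:
  Nat
reduction steps (normal order): 57
started in normal form: no
first contracted redex: a beta-redex


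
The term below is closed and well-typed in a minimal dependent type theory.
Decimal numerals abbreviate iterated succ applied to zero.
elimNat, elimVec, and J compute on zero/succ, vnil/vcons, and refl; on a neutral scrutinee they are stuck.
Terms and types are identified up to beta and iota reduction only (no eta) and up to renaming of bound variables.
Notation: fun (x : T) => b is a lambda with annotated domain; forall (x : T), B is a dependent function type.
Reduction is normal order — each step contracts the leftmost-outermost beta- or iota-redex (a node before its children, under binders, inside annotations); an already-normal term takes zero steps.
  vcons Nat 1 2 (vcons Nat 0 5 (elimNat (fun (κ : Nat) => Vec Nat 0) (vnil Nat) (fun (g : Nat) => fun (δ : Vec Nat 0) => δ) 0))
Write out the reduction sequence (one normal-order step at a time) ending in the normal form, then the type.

reduction (normal order):
  vcons Nat 1 2 (vcons Nat 0 5 (elimNat (fun (κ : Nat) => Vec Nat 0) (vnil Nat) (fun (g : Nat) => fun (δ : Vec Nat 0) => δ) 0))
  ~> vcons Nat 1 2 (vcons Nat 0 5 (vnil Nat))
the term's type:
  Vec Nat 2


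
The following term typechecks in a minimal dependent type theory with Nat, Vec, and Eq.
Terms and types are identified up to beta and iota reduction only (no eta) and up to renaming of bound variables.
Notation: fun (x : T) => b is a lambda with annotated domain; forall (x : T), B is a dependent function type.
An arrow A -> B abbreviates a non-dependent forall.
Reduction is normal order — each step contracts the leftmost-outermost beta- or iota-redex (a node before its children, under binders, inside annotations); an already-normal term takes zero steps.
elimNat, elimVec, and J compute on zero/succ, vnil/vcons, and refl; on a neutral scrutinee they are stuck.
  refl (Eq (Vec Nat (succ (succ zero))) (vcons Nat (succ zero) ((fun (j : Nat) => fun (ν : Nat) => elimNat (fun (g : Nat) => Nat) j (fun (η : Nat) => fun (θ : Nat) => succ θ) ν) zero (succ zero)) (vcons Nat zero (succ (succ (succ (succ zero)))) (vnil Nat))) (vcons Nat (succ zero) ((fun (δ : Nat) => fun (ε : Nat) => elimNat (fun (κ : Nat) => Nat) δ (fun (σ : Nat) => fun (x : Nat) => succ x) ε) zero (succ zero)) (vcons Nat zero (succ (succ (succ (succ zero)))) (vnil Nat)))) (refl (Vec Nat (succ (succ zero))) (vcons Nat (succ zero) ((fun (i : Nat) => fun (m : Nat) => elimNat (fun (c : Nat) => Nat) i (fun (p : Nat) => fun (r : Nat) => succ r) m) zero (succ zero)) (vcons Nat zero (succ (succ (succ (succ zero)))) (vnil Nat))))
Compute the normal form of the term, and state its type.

reduced normal form:
  refl (Eq (Vec Nat (succ (succ zero))) (vcons Nat (succ zero) (succ zero) (vcons Nat zero (succ (succ (succ (succ zero)))) (vnil Nat))) (vcons Nat (succ zero) (succ zero) (vcons Nat zero (succ (succ (succ (succ zero)))) (vnil Nat)))) (refl (Vec Nat (succ (succ zero))) (vcons Nat (succ zero) (succ zero) (vcons Nat zero (succ (succ (succ (succ zero)))) (vnil Nat))))
inferred type:
  Eq (Eq (Vec Nat (succ (succ zero))) (vcons Nat (succ zero) (succ zero) (vcons Nat zero (succ (succ (succ (succ zero)))) (vnil Nat))) (vcons Nat (succ zero) (succ zero) (vcons Nat zero (succ (succ (succ (succ zero)))) (vnil Nat)))) (refl (Vec Nat (succ (succ zero))) (vcons Nat (succ zero) (succ zero) (vcons Nat zero (succ (succ (succ (succ zero)))) (vnil Nat)))) (refl (Vec Nat (succ (succ zero))) (vcons Nat (succ zero) (succ zero) (vcons Nat zero (succ (succ (succ (succ zero)))) (vnil Nat))))
observation: 18 normal-order steps separate the term from its normal form.


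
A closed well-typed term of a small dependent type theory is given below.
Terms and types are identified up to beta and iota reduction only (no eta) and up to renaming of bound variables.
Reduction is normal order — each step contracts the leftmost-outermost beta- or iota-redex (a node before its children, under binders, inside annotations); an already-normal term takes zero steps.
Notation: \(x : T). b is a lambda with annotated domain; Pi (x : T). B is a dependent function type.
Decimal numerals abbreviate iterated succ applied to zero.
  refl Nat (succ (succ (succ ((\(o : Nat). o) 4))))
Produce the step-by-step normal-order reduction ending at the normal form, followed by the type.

normal-order reduction:
  refl Nat (succ (succ (succ ((\(o : Nat). o) 4))))
  ~> refl Nat 7
inferred type:
  Eq Nat 7 7


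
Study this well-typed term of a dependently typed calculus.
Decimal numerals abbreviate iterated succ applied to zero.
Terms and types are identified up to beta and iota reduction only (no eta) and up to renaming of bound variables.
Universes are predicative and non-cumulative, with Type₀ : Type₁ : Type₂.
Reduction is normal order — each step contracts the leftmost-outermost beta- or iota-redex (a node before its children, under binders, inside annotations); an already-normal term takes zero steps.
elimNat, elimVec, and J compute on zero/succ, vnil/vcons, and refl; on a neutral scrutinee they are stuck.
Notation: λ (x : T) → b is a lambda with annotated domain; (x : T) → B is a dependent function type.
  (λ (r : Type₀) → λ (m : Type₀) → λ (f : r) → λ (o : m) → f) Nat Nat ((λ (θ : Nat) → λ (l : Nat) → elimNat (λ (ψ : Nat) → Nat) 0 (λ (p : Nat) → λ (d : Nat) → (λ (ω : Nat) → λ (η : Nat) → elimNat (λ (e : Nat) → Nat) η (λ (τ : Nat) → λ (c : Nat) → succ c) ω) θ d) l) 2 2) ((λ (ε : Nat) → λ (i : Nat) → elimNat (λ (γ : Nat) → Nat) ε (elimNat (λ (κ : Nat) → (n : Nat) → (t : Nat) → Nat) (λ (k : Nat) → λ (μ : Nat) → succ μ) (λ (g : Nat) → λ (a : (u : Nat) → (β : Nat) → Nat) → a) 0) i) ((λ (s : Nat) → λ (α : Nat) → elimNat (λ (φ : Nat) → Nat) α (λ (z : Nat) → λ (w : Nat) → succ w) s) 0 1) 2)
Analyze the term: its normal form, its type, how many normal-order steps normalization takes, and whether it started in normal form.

resulting normal form:
  4
inferred type:
  Nat
reduction steps (normal order): 31
already normal: no
first redex: a beta-redex


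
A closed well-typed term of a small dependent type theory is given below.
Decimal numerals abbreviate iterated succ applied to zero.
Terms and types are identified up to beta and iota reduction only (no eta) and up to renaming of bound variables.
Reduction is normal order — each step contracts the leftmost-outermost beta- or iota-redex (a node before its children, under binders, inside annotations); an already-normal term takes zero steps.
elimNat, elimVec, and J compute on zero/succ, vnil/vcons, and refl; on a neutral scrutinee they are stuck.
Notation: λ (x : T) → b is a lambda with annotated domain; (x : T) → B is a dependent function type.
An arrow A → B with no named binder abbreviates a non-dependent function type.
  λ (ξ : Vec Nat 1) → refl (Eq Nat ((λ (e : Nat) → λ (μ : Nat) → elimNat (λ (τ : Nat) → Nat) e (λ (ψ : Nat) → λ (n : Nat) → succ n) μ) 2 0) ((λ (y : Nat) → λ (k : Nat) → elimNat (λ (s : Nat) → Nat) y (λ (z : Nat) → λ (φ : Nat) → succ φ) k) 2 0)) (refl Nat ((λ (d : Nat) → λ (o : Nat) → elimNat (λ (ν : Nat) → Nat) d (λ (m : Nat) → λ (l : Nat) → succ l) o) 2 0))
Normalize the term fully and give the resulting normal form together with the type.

resulting normal form:
  λ (ξ : Vec Nat 1) → refl (Eq Nat 2 2) (refl Nat 2)
type:
  Vec Nat 1 → Eq (Eq Nat 2 2) (refl Nat 2) (refl Nat 2)
observation: 9 normal-order steps normalize the term, beginning with a beta-redex.


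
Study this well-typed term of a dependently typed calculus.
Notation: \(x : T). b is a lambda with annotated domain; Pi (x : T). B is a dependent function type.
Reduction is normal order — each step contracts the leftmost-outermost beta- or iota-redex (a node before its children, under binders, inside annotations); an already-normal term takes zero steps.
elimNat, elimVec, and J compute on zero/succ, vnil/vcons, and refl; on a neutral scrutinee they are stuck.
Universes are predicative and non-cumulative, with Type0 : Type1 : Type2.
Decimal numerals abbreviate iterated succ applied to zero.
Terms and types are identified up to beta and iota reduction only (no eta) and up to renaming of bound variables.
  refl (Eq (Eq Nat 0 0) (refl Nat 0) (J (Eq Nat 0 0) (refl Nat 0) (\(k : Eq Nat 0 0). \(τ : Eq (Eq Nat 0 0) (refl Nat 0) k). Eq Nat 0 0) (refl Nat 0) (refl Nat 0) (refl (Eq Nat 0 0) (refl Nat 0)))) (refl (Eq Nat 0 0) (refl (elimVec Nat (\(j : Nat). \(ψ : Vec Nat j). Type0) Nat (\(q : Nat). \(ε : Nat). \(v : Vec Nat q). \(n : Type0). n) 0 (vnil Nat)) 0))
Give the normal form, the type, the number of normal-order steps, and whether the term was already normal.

reduced normal form:
  refl (Eq (Eq Nat 0 0) (refl Nat 0) (refl Nat 0)) (refl (Eq Nat 0 0) (refl Nat 0))
inferred type:
  Eq (Eq (Eq Nat 0 0) (refl Nat 0) (refl Nat 0)) (refl (Eq Nat 0 0) (refl Nat 0)) (refl (Eq Nat 0 0) (refl Nat 0))
reduction steps (normal order): 2
started in normal form: no
first contracted redex: a J iota-redex


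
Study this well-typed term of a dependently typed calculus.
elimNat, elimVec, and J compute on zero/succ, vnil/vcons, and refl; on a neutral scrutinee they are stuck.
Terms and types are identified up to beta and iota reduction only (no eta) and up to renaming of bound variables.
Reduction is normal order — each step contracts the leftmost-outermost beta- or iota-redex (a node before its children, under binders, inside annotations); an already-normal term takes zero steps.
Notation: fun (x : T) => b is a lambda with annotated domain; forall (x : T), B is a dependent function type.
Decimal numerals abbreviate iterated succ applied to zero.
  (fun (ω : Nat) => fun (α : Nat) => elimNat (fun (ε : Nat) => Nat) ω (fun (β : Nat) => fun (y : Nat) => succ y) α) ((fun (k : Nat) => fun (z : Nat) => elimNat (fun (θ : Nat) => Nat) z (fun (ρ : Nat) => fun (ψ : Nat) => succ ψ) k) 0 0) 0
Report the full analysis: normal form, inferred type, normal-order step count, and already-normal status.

normal form:
  0
the term's type:
  Nat
steps to reach normal form (normal order): 6
started in normal form: no
first contracted redex: a beta-redex
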